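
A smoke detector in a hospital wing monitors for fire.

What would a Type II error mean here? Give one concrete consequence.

A Type II error would mean concluding that there is no fire (or at least failing to establish that there is a fire) when in fact there is a fire. Consequence: a real fire goes undetected.

With the conventional null hypothesis that there is no fire:
A Type II error is failing to reject H₀ when H₀ is false.
Here that means remaining silent when actually there is a fire.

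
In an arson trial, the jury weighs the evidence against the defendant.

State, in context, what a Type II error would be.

A Type II error would mean concluding that the defendant is innocent (or at least failing to establish that the defendant is guilty) when in fact the defendant is guilty.

With the conventional null hypothesis that the defendant is innocent:
A Type II error is failing to reject H₀ when H₀ is false.
Here that means acquitting the defendant when actually the defendant is guilty.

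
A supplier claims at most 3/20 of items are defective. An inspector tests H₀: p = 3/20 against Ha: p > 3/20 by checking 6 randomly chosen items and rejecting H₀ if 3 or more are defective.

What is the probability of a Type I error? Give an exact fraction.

302967/6400000

α = P(reject H₀ | H₀ true) = P(X ≥ 3 | p = 3/20), X ~ Binomial(6, 3/20).
Via the complement, α = 1 − Σ_{j=0}^{2} C(6,j)(3/20)^j(17/20)^{6-j} = 302967/6400000.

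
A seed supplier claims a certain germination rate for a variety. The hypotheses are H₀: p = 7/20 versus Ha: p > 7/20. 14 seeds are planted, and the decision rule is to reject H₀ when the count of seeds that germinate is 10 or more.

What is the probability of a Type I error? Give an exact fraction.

Under H₀, S ~ Binomial(14, 7/20), and α = P(S ≥ 10).
Adding the binomial terms for j = 10 through 14 with p = 7/20 yields 1977660911219567/327680000000000000.

1977660911219567/327680000000000000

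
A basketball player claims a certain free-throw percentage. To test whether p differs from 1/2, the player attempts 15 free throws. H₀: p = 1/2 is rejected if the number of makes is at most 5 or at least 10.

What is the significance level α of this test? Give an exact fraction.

309/1024

Under H₀, K ~ Binomial(15, 1/2); α is the probability of landing in either tail, P(K ≤ 5) + P(K ≥ 10).
By symmetry, α = 2·P(K ≤ 5) = 2·(1 + 15 + 105 + 455 + 1365 + 3003)/32768 = 9888/32768 = 309/1024.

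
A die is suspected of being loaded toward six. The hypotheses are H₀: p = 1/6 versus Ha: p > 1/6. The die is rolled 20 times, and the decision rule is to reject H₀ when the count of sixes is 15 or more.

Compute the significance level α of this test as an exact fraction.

1434041/101559956668416

α = P(reject H₀ | H₀ true) = P(S ≥ 15 | p = 1/6), with S ~ Binomial(20, 1/6).
Adding the binomial terms for j = 15 through 20 with p = 1/6 yields 1434041/101559956668416.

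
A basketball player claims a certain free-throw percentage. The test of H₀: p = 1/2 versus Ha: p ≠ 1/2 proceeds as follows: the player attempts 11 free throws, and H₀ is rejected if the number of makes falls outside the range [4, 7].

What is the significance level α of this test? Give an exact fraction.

α = P(X ≤ 3 or X ≥ 8 | p = 1/2), X ~ Binomial(11, 1/2).
By symmetry, α = 2·P(X ≤ 3) = 2·(1 + 11 + 55 + 165)/2048 = 464/2048 = 29/128.

29/128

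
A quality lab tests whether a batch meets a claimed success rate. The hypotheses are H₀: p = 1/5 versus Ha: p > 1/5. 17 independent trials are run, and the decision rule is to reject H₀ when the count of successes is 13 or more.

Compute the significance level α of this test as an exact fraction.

131009/152587890625

α = P(reject H₀ | H₀ true) = P(Y ≥ 13 | p = 1/5), with Y ~ Binomial(17, 1/5).
Adding the binomial terms for j = 13 through 17 with p = 1/5 yields 131009/152587890625.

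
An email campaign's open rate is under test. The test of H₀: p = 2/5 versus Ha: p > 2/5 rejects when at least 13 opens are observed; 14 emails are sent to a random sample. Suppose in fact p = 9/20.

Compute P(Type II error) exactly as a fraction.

1637985675869982373/1638400000000000000

Under the alternative p = 9/20, K ~ Binomial(14, 9/20); β is the probability the test does not reject, P(K < 13).
Summing C(14,j)·(9/20)^j·(11/20)^{14-j} for j = 0..12 gives 1637985675869982373/1638400000000000000.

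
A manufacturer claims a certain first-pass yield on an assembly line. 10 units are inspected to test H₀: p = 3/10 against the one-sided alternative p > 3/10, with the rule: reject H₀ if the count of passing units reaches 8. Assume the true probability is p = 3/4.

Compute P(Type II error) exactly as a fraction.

124363/262144

β = P(fail to reject H₀ | Ha true) = P(X ≤ 7 | p = 3/4), X ~ Binomial(10, 3/4).
Summing C(10,j)·(3/4)^j·(1/4)^{10-j} for j = 0..7 gives 124363/262144.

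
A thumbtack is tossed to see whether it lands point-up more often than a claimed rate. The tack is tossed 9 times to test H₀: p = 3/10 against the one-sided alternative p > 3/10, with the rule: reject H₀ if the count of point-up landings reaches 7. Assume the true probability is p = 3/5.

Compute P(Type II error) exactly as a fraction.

A Type II error is failing to reject when Ha holds: with p = 3/5, β = P(K ≤ 6).
Adding the binomial probabilities P(K=0)+…+P(K=6) at p = 3/5 gives 1500416/1953125.

1500416/1953125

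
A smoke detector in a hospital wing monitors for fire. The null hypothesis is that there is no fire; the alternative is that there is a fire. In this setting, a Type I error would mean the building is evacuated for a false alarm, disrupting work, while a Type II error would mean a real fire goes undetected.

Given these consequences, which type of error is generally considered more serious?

The Type II consequence (a real fire goes undetected) is more severe than the Type I consequence (the building is evacuated for a false alarm, disrupting work).

Type II error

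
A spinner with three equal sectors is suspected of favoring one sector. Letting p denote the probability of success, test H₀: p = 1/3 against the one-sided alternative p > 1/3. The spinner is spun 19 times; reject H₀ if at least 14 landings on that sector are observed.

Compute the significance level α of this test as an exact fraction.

α = P(reject H₀ | H₀ true) = P(Y ≥ 14 | p = 1/3), with Y ~ Binomial(19, 1/3).
Adding the binomial terms for j = 14 through 19 with p = 1/3 yields 147529/387420489.

147529/387420489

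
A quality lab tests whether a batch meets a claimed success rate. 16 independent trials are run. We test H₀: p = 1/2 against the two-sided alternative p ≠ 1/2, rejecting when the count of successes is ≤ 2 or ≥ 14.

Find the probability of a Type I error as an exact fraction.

137/32768

The significance level is the null-hypothesis probability of the rejection region {≤2} ∪ {≥14}.
The two tails are symmetric, so α = 2·(1 + 16 + 120)/2^16 = 274/65536 = 137/32768.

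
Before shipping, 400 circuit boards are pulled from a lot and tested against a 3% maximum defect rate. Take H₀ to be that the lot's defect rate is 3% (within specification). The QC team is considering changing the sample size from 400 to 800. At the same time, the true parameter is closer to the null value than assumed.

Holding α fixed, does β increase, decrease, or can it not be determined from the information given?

Cannot be determined from the information given.

The first change alone would make β decrease; the second alone would make β increase. Which effect dominates depends on the magnitudes, which are not given.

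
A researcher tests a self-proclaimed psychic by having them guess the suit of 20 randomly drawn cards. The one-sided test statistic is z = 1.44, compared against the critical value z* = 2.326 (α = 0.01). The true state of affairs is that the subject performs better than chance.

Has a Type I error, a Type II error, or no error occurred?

Type II error

The conventional null hypothesis is that the subject is guessing at random (p = 1/4).
Since z = 1.44 ≤ z* = 2.326, H₀ is not rejected.
H₀ is false (actually the subject performs better than chance).
Failing to reject a false H₀ is a Type II error.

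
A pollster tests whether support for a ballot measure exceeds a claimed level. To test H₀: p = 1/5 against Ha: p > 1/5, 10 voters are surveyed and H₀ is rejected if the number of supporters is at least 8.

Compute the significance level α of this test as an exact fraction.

Under H₀, S ~ Binomial(10, 1/5), and α = P(S ≥ 8).
P(S ≥ 8) = Σ_{j=8}^{10} C(10,j)·(1/5)^j·(4/5)^{10-j} = 761/9765625.

761/9765625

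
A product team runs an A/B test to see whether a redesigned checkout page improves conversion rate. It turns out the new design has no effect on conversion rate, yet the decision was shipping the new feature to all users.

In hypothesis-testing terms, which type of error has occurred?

The null hypothesis here is that the new design has no effect on conversion rate.
'Shipping the new feature to all users' corresponds to rejecting H₀.
H₀ was rejected but H₀ is true — a Type I error (false positive).

Type I error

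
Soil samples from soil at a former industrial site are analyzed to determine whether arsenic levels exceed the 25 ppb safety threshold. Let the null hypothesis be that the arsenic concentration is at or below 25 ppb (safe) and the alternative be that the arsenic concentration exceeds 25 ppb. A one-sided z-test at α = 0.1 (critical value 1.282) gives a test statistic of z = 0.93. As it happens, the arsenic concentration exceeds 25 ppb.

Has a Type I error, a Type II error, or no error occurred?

Since z = 0.93 ≤ z* = 1.282, H₀ is not rejected.
H₀ is false (actually the arsenic concentration exceeds 25 ppb).
Failing to reject a false H₀ is a Type II error.

Type II error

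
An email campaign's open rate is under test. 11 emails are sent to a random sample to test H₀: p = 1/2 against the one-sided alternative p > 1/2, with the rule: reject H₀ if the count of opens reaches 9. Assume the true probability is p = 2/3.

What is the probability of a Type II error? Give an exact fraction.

1675/2187

Under the alternative p = 2/3, X ~ Binomial(11, 2/3); β is the probability the test does not reject, P(X < 9).
Summing C(11,j)·(2/3)^j·(1/3)^{11-j} for j = 0..8 gives 1675/2187.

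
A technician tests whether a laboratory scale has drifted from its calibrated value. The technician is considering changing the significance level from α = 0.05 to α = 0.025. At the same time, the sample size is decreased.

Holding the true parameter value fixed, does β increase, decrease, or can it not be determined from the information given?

A smaller α moves the rejection region further into the tail. With the alternative true, more outcomes now fall outside the rejection region, so failing to reject becomes more likely. Reducing n widens both sampling distributions, so the test has less ability to distinguish Ha from H₀. Both changes push β in the same direction.

It increases.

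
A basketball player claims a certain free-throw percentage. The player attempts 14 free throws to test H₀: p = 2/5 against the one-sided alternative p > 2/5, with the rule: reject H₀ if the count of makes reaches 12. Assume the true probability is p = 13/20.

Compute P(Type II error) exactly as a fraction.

A Type II error is failing to reject when Ha holds: with p = 13/20, β = P(S ≤ 11).
Adding the binomial probabilities P(S=0)+…+P(S=11) at p = 13/20 gives 750447350803558569/819200000000000000.

750447350803558569/819200000000000000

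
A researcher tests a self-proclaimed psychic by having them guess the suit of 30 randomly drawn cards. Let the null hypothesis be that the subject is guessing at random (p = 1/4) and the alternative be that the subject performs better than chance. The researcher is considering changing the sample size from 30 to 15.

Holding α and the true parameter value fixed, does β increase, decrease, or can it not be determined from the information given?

It increases.

With less data the test statistic is noisier; under Ha, more outcomes land inside the acceptance region.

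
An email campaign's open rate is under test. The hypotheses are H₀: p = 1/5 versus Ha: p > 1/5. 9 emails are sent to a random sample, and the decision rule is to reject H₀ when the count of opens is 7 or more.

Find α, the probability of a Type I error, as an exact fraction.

Under H₀, K ~ Binomial(9, 1/5), and α = P(K ≥ 7).
Adding the binomial terms for j = 7 through 9 with p = 1/5 yields 613/1953125.

613/1953125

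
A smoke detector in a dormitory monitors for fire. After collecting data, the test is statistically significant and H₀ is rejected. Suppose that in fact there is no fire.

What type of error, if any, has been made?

The conventional null hypothesis here is that there is no fire.
H₀ was rejected, but H₀ is actually true.
Rejecting a true null hypothesis is a Type I error (false positive).

Type I error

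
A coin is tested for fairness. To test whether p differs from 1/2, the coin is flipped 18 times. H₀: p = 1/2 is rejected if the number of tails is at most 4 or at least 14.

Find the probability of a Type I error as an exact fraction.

253/8192

α = P(K ≤ 4 or K ≥ 14 | p = 1/2), K ~ Binomial(18, 1/2).
The two tails are symmetric, so α = 2·(1 + 18 + 153 + 816 + 3060)/2^18 = 8096/262144 = 253/8192.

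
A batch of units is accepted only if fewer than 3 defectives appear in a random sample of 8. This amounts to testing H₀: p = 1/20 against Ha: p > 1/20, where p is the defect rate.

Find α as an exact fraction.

148178379/25600000000

Under H₀, X ~ Binomial(8, 1/20); the Type I error rate is P(X ≥ 3).
Computing the lower-tail complement: 1 − 25451821621/25600000000 = 148178379/25600000000.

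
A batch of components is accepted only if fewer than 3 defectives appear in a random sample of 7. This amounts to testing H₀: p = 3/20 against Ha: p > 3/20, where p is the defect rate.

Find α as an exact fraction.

α = P(reject H₀ | H₀ true) = P(Y ≥ 3 | p = 3/20), Y ~ Binomial(7, 3/20).
Via the complement, α = 1 − Σ_{j=0}^{2} C(7,j)(3/20)^j(17/20)^{7-j} = 18883881/256000000.

18883881/256000000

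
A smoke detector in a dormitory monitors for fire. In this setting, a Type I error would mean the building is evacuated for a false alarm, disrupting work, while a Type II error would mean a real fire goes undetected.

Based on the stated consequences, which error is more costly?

The Type II consequence (a real fire goes undetected) is more severe than the Type I consequence (the building is evacuated for a false alarm, disrupting work).

Type II error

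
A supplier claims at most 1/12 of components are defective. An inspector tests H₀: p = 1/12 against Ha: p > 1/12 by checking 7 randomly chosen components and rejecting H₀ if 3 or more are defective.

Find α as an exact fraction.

The significance level is the probability, assuming p = 1/12, of seeing 3 or more defectives in 7 draws.
α = 1 − P(S ≤ 2) = 1 − 11756723/11943936 = 187213/11943936.

187213/11943936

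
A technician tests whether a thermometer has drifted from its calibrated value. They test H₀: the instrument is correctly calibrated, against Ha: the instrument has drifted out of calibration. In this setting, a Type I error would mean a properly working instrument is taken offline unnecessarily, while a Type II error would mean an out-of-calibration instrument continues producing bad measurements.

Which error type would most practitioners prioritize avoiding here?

Type II error

The Type II consequence (an out-of-calibration instrument continues producing bad measurements) is more severe than the Type I consequence (a properly working instrument is taken offline unnecessarily).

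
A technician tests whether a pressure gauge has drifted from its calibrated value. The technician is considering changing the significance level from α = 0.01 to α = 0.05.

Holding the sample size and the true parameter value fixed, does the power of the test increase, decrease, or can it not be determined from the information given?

It increases.

With a larger α the critical value moves toward the center, so more of the Ha sampling distribution lies in the rejection region.
Since power = 1 − β and β decreases, power increases.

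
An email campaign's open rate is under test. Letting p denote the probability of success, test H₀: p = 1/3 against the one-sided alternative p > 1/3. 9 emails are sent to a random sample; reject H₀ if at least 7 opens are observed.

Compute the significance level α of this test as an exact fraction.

α = P(reject H₀ | H₀ true) = P(Y ≥ 7 | p = 1/3), with Y ~ Binomial(9, 1/3).
P(Y ≥ 7) = Σ_{j=7}^{9} C(9,j)·(1/3)^j·(2/3)^{9-j} = 163/19683.

163/19683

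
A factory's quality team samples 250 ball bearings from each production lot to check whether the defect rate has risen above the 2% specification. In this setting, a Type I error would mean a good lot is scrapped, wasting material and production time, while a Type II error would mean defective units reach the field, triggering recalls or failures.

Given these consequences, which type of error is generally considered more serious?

The Type II consequence (defective units reach the field, triggering recalls or failures) is more severe than the Type I consequence (a good lot is scrapped, wasting material and production time).

Type II error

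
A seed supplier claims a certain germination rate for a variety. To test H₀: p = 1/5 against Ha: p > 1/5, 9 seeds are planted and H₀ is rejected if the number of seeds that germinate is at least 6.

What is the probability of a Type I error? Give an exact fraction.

Under H₀, X ~ Binomial(9, 1/5), and α = P(X ≥ 6).
Summing C(9,j)(1/5)^j(4/5)^{9−j} for j = 6,…,9 gives 5989/1953125.

5989/1953125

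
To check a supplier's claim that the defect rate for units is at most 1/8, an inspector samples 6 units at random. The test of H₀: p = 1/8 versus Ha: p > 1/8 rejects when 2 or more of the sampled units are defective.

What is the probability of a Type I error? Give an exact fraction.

Under H₀, X ~ Binomial(6, 1/8); the Type I error rate is P(X ≥ 2).
α = 1 − P(X ≤ 1) = 1 − 218491/262144 = 43653/262144.

43653/262144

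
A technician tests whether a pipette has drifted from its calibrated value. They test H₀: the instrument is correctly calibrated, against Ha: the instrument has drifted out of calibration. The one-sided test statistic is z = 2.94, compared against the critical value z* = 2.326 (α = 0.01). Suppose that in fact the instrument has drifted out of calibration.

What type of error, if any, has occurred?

Since z = 2.94 > z* = 2.326, H₀ is rejected.
H₀ is false (actually the instrument has drifted out of calibration).
The decision matches the true state — no error.

No error (correct decision).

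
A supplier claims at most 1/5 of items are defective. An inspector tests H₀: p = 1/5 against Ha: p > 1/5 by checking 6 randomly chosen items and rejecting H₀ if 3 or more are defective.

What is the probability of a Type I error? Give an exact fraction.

309/3125

Under H₀, S ~ Binomial(6, 1/5); the Type I error rate is P(S ≥ 3).
Computing the lower-tail complement: 1 − 2816/3125 = 309/3125.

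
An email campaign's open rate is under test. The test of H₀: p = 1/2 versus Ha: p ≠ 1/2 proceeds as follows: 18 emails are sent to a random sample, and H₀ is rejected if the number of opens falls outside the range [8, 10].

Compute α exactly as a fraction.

Under H₀, X ~ Binomial(18, 1/2); α is the probability of landing in either tail, P(X ≤ 7) + P(X ≥ 11).
By symmetry, α = 2·P(X ≤ 7) = 2·(1 + 18 + 153 + 816 + 3060 + 8568 + 18564 + 31824)/262144 = 126008/262144 = 15751/32768.

15751/32768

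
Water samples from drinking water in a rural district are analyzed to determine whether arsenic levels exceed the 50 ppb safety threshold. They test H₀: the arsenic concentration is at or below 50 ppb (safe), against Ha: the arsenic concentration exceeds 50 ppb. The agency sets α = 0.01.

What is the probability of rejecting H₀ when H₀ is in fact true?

0.01

The significance level α is, by definition, the probability of a Type I error — P(reject H₀ | H₀ true).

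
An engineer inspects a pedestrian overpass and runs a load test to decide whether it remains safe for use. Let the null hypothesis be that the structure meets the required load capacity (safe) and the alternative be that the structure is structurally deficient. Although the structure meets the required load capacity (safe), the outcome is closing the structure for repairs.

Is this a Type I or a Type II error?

Type I error

'Closing the structure for repairs' corresponds to rejecting H₀.
H₀ was rejected but H₀ is true — a Type I error (false positive).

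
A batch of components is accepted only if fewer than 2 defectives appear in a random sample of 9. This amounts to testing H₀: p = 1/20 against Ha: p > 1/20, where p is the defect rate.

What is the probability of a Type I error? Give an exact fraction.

Under H₀, X ~ Binomial(9, 1/20); the Type I error rate is P(X ≥ 2).
Computing the lower-tail complement: 1 − 118884941287/128000000000 = 9115058713/128000000000.

9115058713/128000000000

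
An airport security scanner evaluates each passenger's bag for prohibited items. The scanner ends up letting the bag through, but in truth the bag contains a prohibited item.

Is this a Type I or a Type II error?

The null hypothesis here is that the bag contains no prohibited items.
'Letting the bag through' corresponds to failing to reject H₀.
H₀ was not rejected but H₀ is false — a Type II error (false negative).

Type II error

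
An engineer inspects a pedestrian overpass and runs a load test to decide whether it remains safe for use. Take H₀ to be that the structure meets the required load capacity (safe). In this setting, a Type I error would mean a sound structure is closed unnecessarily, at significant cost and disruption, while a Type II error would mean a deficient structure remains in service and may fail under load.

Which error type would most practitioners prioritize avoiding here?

The Type II consequence (a deficient structure remains in service and may fail under load) is more severe than the Type I consequence (a sound structure is closed unnecessarily, at significant cost and disruption).

Type II error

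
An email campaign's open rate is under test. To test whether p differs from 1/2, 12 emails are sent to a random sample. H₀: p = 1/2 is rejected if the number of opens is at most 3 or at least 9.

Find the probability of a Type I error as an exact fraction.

299/2048

α = P(X ≤ 3 or X ≥ 9 | p = 1/2), X ~ Binomial(12, 1/2).
By symmetry, α = 2·P(X ≤ 3) = 2·(1 + 12 + 66 + 220)/4096 = 598/4096 = 299/2048.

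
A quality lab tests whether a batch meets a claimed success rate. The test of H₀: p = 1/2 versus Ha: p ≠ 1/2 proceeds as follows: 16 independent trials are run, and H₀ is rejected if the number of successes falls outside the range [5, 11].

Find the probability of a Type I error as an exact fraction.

The significance level is the null-hypothesis probability of the rejection region {≤4} ∪ {≥12}.
The two tails are symmetric, so α = 2·(1 + 16 + 120 + 560 + 1820)/2^16 = 5034/65536 = 2517/32768.

2517/32768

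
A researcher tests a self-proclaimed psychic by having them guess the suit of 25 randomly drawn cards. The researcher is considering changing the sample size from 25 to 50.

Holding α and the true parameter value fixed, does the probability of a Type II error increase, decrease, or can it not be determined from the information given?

A larger sample reduces the standard error, pulling the sampling distribution under Ha further from the non-rejection region.

It decreases.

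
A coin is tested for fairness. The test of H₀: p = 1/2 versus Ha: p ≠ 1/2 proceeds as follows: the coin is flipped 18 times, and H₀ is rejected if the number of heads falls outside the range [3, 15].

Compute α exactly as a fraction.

43/32768

The significance level is the null-hypothesis probability of the rejection region {≤2} ∪ {≥16}.
Each tail has probability (1 + 18 + 153)/262144; doubling gives α = 344/262144 = 43/32768.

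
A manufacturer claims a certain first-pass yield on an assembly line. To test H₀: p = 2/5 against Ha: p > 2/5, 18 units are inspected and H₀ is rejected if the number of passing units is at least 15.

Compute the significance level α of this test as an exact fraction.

Under H₀, Y ~ Binomial(18, 2/5), and α = P(Y ≥ 15).
P(Y ≥ 15) = Σ_{j=15}^{18} C(18,j)·(2/5)^j·(3/5)^{18-j} = 163905536/762939453125.

163905536/762939453125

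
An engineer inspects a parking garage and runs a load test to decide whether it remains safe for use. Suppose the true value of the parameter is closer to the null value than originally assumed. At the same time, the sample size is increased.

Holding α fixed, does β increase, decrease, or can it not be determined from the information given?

The first change alone would make β increase; the second alone would make β decrease. Which effect dominates depends on the magnitudes, which are not given.

Cannot be determined from the information given.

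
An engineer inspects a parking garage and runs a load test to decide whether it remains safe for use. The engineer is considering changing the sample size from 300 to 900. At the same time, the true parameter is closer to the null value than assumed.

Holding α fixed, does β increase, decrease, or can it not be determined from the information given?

Cannot be determined from the information given.

The first change alone would make β decrease; the second alone would make β increase. Which effect dominates depends on the magnitudes, which are not given.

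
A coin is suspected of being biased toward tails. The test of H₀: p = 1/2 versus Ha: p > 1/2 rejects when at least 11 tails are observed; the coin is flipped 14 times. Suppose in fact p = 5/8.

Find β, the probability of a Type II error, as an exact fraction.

A Type II error is failing to reject when Ha holds: with p = 5/8, β = P(K ≤ 10).
Summing C(14,j)·(5/8)^j·(3/8)^{14-j} for j = 0..10 gives 1830419739927/2199023255552.

1830419739927/2199023255552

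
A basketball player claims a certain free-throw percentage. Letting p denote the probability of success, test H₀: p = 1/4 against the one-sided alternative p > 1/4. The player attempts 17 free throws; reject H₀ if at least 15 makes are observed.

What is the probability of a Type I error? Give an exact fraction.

319/4294967296

The Type I error probability is α = P(Y ≥ 15) computed under H₀, where Y ~ Binomial(17, 1/4).
P(Y ≥ 15) = Σ_{j=15}^{17} C(17,j)·(1/4)^j·(3/4)^{17-j} = 319/4294967296.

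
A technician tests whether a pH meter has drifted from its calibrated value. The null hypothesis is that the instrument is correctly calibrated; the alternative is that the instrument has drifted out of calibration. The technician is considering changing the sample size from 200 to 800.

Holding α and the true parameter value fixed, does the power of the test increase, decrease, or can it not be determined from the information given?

A larger sample reduces the standard error, pulling the sampling distribution under Ha further from the non-rejection region.
Since power = 1 − β and β decreases, power increases.

It increases.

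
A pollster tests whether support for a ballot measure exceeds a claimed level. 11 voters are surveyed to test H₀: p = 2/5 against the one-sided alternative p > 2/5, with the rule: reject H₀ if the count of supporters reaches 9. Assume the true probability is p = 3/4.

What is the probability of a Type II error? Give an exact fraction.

β = P(fail to reject H₀ | Ha true) = P(S ≤ 8 | p = 3/4), S ~ Binomial(11, 3/4).
Adding the binomial probabilities P(S=0)+…+P(S=8) at p = 3/4 gives 2285053/4194304.

2285053/4194304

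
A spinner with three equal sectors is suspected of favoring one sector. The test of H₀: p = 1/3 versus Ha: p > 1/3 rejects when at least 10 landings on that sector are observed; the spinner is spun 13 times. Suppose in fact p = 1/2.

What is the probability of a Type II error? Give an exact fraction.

β = P(fail to reject H₀ | Ha true) = P(K ≤ 9 | p = 1/2), K ~ Binomial(13, 1/2).
Adding the binomial probabilities P(K=0)+…+P(K=9) at p = 1/2 gives 3907/4096.

3907/4096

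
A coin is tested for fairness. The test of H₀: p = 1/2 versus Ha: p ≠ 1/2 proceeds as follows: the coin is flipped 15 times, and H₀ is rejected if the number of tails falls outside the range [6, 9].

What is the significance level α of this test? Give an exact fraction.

309/1024

α = P(X ≤ 5 or X ≥ 10 | p = 1/2), X ~ Binomial(15, 1/2).
Each tail has probability (1 + 15 + 105 + 455 + 1365 + 3003)/32768; doubling gives α = 9888/32768 = 309/1024.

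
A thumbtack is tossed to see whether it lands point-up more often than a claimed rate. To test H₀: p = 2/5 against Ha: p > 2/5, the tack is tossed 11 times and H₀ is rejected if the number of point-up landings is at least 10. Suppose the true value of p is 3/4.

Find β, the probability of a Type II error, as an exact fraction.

1683809/2097152

Under the alternative p = 3/4, Y ~ Binomial(11, 3/4); β is the probability the test does not reject, P(Y < 10).
Adding the binomial probabilities P(Y=0)+…+P(Y=9) at p = 3/4 gives 1683809/2097152.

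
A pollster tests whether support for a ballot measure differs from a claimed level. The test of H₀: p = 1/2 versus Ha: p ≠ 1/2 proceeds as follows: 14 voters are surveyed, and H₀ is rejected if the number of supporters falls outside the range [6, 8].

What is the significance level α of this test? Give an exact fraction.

3473/8192

The significance level is the null-hypothesis probability of the rejection region {≤5} ∪ {≥9}.
Each tail has probability (1 + 14 + 91 + 364 + 1001 + 2002)/16384; doubling gives α = 6946/16384 = 3473/8192.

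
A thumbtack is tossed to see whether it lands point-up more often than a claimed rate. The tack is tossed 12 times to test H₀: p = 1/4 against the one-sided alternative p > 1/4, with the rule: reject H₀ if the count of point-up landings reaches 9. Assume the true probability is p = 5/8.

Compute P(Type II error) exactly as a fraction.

β = P(fail to reject H₀ | Ha true) = P(K ≤ 8 | p = 5/8), K ~ Binomial(12, 5/8).
Equivalently, β = 1 − P(K ≥ 9) = 49315179861/68719476736.

49315179861/68719476736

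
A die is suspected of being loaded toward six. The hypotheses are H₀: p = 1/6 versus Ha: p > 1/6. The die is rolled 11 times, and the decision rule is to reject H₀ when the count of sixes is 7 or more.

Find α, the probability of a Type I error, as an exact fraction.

38051/60466176

The Type I error probability is α = P(Y ≥ 7) computed under H₀, where Y ~ Binomial(11, 1/6).
Summing C(11,j)(1/6)^j(5/6)^{11−j} for j = 7,…,11 gives 38051/60466176.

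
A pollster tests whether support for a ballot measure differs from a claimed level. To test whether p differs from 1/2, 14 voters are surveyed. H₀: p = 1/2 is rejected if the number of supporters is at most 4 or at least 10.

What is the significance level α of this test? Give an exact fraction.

The significance level is the null-hypothesis probability of the rejection region {≤4} ∪ {≥10}.
By symmetry, α = 2·P(K ≤ 4) = 2·(1 + 14 + 91 + 364 + 1001)/16384 = 2942/16384 = 1471/8192.

1471/8192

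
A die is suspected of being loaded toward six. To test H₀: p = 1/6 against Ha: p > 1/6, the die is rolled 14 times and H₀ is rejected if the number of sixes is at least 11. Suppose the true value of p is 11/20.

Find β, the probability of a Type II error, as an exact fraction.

Under the alternative p = 11/20, Y ~ Binomial(14, 11/20); β is the probability the test does not reject, P(Y < 11).
Summing C(14,j)·(11/20)^j·(9/20)^{14-j} for j = 0..10 gives 767413934602409223/819200000000000000.

767413934602409223/819200000000000000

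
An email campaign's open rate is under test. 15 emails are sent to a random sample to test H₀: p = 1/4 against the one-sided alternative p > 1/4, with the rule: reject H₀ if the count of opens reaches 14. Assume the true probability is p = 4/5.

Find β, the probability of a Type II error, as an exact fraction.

A Type II error is failing to reject when Ha holds: with p = 4/5, β = P(Y ≤ 13).
Equivalently, β = 1 − P(Y ≥ 14) = 25417304461/30517578125.

25417304461/30517578125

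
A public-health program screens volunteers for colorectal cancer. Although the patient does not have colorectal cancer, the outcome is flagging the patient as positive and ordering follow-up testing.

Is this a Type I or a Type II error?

The null hypothesis here is that the patient does not have colorectal cancer.
'Flagging the patient as positive and ordering follow-up testing' corresponds to rejecting H₀.
H₀ was rejected but H₀ is true — a Type I error (false positive).

Type I error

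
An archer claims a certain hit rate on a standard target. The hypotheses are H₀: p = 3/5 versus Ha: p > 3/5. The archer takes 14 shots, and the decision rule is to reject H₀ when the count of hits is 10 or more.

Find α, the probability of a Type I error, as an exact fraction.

The Type I error probability is α = P(Y ≥ 10) computed under H₀, where Y ~ Binomial(14, 3/5).
Adding the binomial terms for j = 10 through 14 with p = 3/5 yields 340889877/1220703125.

340889877/1220703125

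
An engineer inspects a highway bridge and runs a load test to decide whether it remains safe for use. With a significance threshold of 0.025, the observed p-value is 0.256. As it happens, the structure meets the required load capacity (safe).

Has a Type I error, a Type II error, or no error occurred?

Neither — the decision is correct.

The conventional null hypothesis is that the structure meets the required load capacity (safe).
Since p = 0.256 ≥ α = 0.025, H₀ is not rejected.
H₀ is true (actually the structure meets the required load capacity (safe)).
The decision matches the true state — no error.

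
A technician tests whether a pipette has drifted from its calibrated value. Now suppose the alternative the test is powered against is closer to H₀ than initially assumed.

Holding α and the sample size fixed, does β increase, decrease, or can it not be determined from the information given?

A smaller departure from H₀ means the test statistic under Ha is distributed closer to where it would be under H₀; rejection becomes less likely.

It increases.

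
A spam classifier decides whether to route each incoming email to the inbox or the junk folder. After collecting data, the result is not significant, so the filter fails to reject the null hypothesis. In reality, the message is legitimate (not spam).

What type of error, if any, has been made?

No error — this is a correct decision.

The conventional null hypothesis here is that the message is legitimate (not spam).
The test retained a true H₀ — the decision matches the true state.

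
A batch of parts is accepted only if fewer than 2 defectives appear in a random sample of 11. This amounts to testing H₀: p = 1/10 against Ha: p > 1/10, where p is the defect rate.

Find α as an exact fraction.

The significance level is the probability, assuming p = 1/10, of seeing 2 or more defectives in 11 draws.
Computing the lower-tail complement: 1 − 3486784401/5000000000 = 1513215599/5000000000.

1513215599/5000000000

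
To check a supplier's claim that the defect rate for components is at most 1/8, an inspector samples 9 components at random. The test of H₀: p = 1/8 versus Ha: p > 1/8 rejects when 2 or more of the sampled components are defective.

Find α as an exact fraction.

2623807/8388608

α = P(reject H₀ | H₀ true) = P(Y ≥ 2 | p = 1/8), Y ~ Binomial(9, 1/8).
Via the complement, α = 1 − Σ_{j=0}^{1} C(9,j)(1/8)^j(7/8)^{9-j} = 2623807/8388608.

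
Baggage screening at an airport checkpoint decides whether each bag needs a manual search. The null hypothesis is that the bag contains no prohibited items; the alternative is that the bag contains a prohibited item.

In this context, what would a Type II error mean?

A Type II error is failing to reject H₀ when H₀ is false.
Here that means letting the bag through when actually the bag contains a prohibited item.

A Type II error would mean concluding that the bag contains no prohibited items (or at least failing to establish that the bag contains a prohibited item) when in fact the bag contains a prohibited item.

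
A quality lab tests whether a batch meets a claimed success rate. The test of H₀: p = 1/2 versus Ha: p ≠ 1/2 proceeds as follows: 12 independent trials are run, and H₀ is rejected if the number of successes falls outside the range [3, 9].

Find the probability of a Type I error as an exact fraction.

The significance level is the null-hypothesis probability of the rejection region {≤2} ∪ {≥10}.
By symmetry, α = 2·P(Y ≤ 2) = 2·(1 + 12 + 66)/4096 = 158/4096 = 79/2048.

79/2048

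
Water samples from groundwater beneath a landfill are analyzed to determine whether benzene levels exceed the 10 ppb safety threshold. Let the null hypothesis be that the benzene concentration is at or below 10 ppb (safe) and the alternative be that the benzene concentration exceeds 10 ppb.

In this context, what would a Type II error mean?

A Type II error is failing to reject H₀ when H₀ is false.
Here that means certifying the site as safe when actually the benzene concentration exceeds 10 ppb.

A Type II error would mean concluding that the benzene concentration is at or below 10 ppb (safe) (or at least failing to establish that the benzene concentration exceeds 10 ppb) when in fact the benzene concentration exceeds 10 ppb.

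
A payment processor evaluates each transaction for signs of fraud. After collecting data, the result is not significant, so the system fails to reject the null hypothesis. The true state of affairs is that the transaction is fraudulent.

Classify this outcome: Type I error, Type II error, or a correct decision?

Type II error

The conventional null hypothesis here is that the transaction is legitimate.
H₀ was not rejected, but H₀ is actually false.
Failing to reject a false null hypothesis is a Type II error (false negative).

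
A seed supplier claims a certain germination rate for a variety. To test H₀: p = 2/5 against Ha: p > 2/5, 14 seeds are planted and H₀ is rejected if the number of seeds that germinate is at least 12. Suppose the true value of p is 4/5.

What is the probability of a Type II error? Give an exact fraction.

3368829417/6103515625

A Type II error is failing to reject when Ha holds: with p = 4/5, β = P(S ≤ 11).
Adding the binomial probabilities P(S=0)+…+P(S=11) at p = 4/5 gives 3368829417/6103515625.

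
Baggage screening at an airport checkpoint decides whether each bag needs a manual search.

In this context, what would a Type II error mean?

A Type II error would mean concluding that the bag contains no prohibited items (or at least failing to establish that the bag contains a prohibited item) when in fact the bag contains a prohibited item.

With the conventional null hypothesis that the bag contains no prohibited items:
A Type II error is failing to reject H₀ when H₀ is false.
Here that means letting the bag through when actually the bag contains a prohibited item.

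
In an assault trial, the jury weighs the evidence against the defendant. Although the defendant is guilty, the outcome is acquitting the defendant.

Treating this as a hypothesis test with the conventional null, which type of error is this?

The null hypothesis here is that the defendant is innocent.
'Acquitting the defendant' corresponds to failing to reject H₀.
H₀ was not rejected but H₀ is false — a Type II error (false negative).

Type II error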